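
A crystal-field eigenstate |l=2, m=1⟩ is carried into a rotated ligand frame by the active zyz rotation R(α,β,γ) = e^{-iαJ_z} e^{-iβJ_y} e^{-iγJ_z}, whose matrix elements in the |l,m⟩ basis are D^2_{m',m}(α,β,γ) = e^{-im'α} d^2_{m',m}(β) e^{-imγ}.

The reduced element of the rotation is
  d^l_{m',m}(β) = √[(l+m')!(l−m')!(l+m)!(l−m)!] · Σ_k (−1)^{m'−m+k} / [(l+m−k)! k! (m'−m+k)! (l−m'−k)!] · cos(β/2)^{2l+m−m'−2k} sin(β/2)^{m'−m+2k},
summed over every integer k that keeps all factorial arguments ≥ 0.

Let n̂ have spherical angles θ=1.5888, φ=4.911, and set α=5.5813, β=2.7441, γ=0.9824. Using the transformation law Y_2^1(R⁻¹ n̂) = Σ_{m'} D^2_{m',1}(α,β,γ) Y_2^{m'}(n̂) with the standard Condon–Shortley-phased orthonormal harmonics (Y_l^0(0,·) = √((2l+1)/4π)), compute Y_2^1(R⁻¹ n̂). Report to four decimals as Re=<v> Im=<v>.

Re=0.2258 Im=-0.0619

Need the full column D^2_{m',1} for m'=−2..2 at α=5.5813, β=2.7441, γ=0.9824.
cos(β/2)=0.197440, sin(β/2)=0.980315
d^2_{-2,1}: single k=3 term ⇒ +0.372017;  D = -0.270822-0.255053i
d^2_{-1,1}: k∈[2..3] ⇒ +0.112389 -0.923554 = -0.811165;  D = +0.091861+0.805947i
d^2_{0,1}: k∈[1..2] ⇒ +0.018482 -0.455626 = -0.437144;  D = -0.242627+0.363630i
d^2_{1,1}: k∈[0..1] ⇒ +0.001520 -0.112389 = -0.110870;  D = -0.106536+0.030694i
d^2_{2,1}: single k=0 term ⇒ -0.015091;  D = -0.013771-0.006172i
Y_2^{m'}(θ=1.5888,φ=4.911) and Σ D·Y over m':
  (-0.2708-0.2551i)·(-0.3561+0.1494i)  (+0.0919+0.8059i)·(-0.0027-0.0136i)  (-0.2426+0.3636i)·(-0.3151+0.0000i)  (-0.1065+0.0307i)·(+0.0027-0.0136i)  (-0.0138-0.0062i)·(-0.3561-0.1494i)
Y_2^1(R⁻¹ n̂) = +0.225827-0.061883i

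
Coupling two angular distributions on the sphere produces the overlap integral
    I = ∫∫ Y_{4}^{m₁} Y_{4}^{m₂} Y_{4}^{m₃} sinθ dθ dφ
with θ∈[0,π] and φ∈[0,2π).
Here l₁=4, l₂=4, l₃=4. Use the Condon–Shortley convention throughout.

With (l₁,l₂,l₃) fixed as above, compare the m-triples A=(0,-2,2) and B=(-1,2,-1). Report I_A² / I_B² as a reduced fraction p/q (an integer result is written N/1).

121/360

Shared (l₁,l₂,l₃)=(4,4,4): N and (l;000)² cancel in I_A²/I_B².
A: Δ = 4!·4!·4!/13! = 1/450450; Racah Σ t=0..2: t=0:+1/2304 t=1:−1/216 t=2:+1/384 = -11/6912; ⇒ 3j(4 4 4; 0 -2 2)² = 11/1638, sgn -1
B: Δ = 4!·4!·4!/13! = 1/450450; Racah Σ t=2..4: t=2:+1/576 t=3:−1/144 t=4:+1/576 = -1/288; ⇒ 3j(4 4 4; -1 2 -1)² = 20/1001, sgn +1
I_A²/I_B² = (11/1638)/(20/1001) = 121/360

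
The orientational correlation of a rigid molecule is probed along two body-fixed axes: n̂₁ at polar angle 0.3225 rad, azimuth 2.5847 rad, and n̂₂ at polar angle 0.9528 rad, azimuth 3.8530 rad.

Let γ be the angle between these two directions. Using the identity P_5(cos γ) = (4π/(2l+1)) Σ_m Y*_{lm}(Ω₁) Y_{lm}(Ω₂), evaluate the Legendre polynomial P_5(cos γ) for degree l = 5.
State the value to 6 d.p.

Addition theorem: P_5(cos γ) = (4π/11) Σ_m Y*_{lm}(Ω₁) Y_{lm}(Ω₂), m = −5…5:
  term(m=-5) = +0.000247-0.000014i   from Y*(Ω₁)=+0.001391+0.000519i, Y(Ω₂)=+0.152732-0.067373i
  term(m=-4) = +0.001861+0.004932i   from Y*(Ω₁)=-0.008576-0.011124i, Y(Ω₂)=-0.358951-0.109451i
  term(m=-3) = -0.023315+0.018219i   from Y*(Ω₁)=+0.007793+0.077763i, Y(Ω₂)=+0.202209+0.320087i
  term(m=-2) = -0.001048-0.000725i   from Y*(Ω₁)=+0.121026-0.246123i, Y(Ω₂)=+0.000685-0.004596i
  term(m=-1) = -0.056824+0.182085i   from Y*(Ω₁)=-0.465266+0.289688i, Y(Ω₂)=+0.263610-0.227226i
  term(m=+0) = -0.031666+0.000000i   from Y*(Ω₁)=+0.333925-0.000000i, Y(Ω₂)=-0.094830+0.000000i
  term(m=+1) = -0.056824-0.182085i   from Y*(Ω₁)=+0.465266+0.289688i, Y(Ω₂)=-0.263610-0.227226i
  term(m=+2) = -0.001048+0.000725i   from Y*(Ω₁)=+0.121026+0.246123i, Y(Ω₂)=+0.000685+0.004596i
  term(m=+3) = -0.023315-0.018219i   from Y*(Ω₁)=-0.007793+0.077763i, Y(Ω₂)=-0.202209+0.320087i
  term(m=+4) = +0.001861-0.004932i   from Y*(Ω₁)=-0.008576+0.011124i, Y(Ω₂)=-0.358951+0.109451i
  term(m=+5) = +0.000247+0.000014i   from Y*(Ω₁)=-0.001391+0.000519i, Y(Ω₂)=-0.152732-0.067373i
Total Σ_m = -0.189825+0.000000i. Multiply by 1.142397: -0.216855+0.000000i. P_5(cos γ) = -0.216855

-0.216855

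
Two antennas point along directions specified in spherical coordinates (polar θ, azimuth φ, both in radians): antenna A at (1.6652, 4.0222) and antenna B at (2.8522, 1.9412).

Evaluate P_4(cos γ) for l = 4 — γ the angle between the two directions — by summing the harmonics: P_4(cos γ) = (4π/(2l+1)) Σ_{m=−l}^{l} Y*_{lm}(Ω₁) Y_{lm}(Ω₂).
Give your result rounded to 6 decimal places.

0.366240

Term-by-term m-sum for l=4 (normalisation 4π/9 = 1.396263):
  [-4]  conj(Y_{4,-4})(Ω₁) = -0.40356 - 0.16158j ; Y_{4,-4}(Ω₂) = 0.00026 - 0.00292j ; Δ = -0.00058 + 0.00114j
  [-3]  conj(Y_{4,-3})(Ω₁) = -0.10218 + 0.05579j ; Y_{4,-3}(Ω₂) = -0.02499 - 0.01237j ; Δ = 0.00324 - 0.00013j
  [-2]  conj(Y_{4,-2})(Ω₁) = 0.05885 - 0.30531j ; Y_{4,-2}(Ω₂) = -0.10916 + 0.09983j ; Δ = 0.02406 + 0.03920j
  [-1]  conj(Y_{4,-1})(Ω₁) = -0.08304 - 0.10058j ; Y_{4,-1}(Ω₂) = 0.16065 + 0.41371j ; Δ = 0.02827 - 0.05051j
  [+0]  conj(Y_{4,0})(Ω₁) = 0.28945 + 0.00000j ; Y_{4,0}(Ω₂) = 0.52625 + 0.00000j ; Δ = 0.15232 + 0.00000j
  [+1]  conj(Y_{4,1})(Ω₁) = 0.08304 - 0.10058j ; Y_{4,1}(Ω₂) = -0.16065 + 0.41371j ; Δ = 0.02827 + 0.05051j
  [+2]  conj(Y_{4,2})(Ω₁) = 0.05885 + 0.30531j ; Y_{4,2}(Ω₂) = -0.10916 - 0.09983j ; Δ = 0.02406 - 0.03920j
  [+3]  conj(Y_{4,3})(Ω₁) = 0.10218 + 0.05579j ; Y_{4,3}(Ω₂) = 0.02499 - 0.01237j ; Δ = 0.00324 + 0.00013j
  [+4]  conj(Y_{4,4})(Ω₁) = -0.40356 + 0.16158j ; Y_{4,4}(Ω₂) = 0.00026 + 0.00292j ; Δ = -0.00058 - 0.00114j
Accumulated sum 0.26230 + 0.00000j; after 4π/(2l+1) scaling, 0.36624 + 0.00000j ⇒ P_4 = 0.366240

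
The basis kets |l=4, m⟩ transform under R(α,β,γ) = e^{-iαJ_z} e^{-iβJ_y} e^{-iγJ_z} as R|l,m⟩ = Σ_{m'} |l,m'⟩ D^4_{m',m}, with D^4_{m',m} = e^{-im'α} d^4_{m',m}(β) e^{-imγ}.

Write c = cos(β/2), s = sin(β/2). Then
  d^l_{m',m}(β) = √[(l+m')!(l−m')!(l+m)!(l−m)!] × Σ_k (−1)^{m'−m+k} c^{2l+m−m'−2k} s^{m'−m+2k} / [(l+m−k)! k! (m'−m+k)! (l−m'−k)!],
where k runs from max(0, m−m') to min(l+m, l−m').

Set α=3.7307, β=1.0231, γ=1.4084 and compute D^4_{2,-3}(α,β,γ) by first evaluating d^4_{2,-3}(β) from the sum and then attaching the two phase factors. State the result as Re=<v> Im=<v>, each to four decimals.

First d^4_{2,-3}(β=1.0231), then the phase factors e^{-i(2)α} and e^{-i(-3)γ}:
With c≡cos(β/2)=0.871987 and s≡sin(β/2)=0.489529, N=[720·2·1·5040]^{1/2}=2693.993318
k: max(0,(-3)−(2))=0 … min(4+(-3),4−(2))=1
  k=0: (−1)^5·2693.9933/(240)·0.8720^3·0.4895^5 = -0.209223
  k=1: (−1)^6·2693.9933/(720)·0.8720^1·0.4895^7 = +0.021980
d^4_{2,-3}(1.0231) = -0.209223 +0.021980 = -0.187243
D = (+0.382575-0.923924i)·(-0.187243)·(-0.468144-0.883652i) = +0.186406-0.017688i

Re=0.1864 Im=-0.0177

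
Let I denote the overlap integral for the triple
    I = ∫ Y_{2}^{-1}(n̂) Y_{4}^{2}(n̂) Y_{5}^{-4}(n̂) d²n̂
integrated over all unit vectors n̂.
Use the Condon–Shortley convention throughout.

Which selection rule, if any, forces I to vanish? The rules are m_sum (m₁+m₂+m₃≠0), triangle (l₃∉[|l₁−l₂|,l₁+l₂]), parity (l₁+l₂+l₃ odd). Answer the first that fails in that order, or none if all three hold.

m_sum

m₁+m₂+m₃ = -1 + 2 − 4 = -3  ✗
triangle: |2−4|=2 ≤ l₃=5 ≤ 2+4=6
parity: l₁+l₂+l₃ = 11 is odd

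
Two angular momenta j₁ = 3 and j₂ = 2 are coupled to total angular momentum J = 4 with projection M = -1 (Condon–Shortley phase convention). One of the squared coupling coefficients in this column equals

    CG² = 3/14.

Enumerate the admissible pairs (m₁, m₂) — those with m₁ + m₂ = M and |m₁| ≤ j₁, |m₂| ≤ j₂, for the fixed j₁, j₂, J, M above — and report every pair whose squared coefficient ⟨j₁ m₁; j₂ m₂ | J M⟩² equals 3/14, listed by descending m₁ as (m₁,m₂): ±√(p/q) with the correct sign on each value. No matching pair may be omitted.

Admissible pairs with m₁+m₂ = M = -1: (-3,2), (-2,1), (-1,0), (0,-1), (1,-2)
  (m₁,m₂)=(1,-2): CG² = 2/7, CG = +√(2/7)
  (m₁,m₂)=(0,-1): CG² = 3/14, CG = +√(3/14)   ← matches the target
  (m₁,m₂)=(-1,0): CG² = 3/28, CG = −√(3/28)
  (m₁,m₂)=(-2,1): CG² = 7/20, CG = −√(7/20)
  (m₁,m₂)=(-3,2): CG² = 3/70, CG = −√(3/70)
Pairs with CG² = 3/14: (0,-1): +√(3/14)

(0,-1): +√(3/14)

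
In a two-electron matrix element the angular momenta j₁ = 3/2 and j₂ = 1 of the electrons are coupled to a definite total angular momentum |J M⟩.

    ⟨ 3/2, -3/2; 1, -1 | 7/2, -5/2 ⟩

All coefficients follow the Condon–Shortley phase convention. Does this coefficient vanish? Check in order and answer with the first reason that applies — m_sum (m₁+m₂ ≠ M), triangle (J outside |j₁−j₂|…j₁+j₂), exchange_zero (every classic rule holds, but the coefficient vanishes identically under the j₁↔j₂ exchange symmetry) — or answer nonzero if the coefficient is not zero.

triangle

m-sum: m₁+m₂ = -3/2+(-1) = -5/2, M = -5/2  ✓
triangle: need |j₁−j₂| ≤ J ≤ j₁+j₂, i.e. J ∈ [1/2, 5/2]; J = 7/2 is outside ✗ ⇒ coefficient is 0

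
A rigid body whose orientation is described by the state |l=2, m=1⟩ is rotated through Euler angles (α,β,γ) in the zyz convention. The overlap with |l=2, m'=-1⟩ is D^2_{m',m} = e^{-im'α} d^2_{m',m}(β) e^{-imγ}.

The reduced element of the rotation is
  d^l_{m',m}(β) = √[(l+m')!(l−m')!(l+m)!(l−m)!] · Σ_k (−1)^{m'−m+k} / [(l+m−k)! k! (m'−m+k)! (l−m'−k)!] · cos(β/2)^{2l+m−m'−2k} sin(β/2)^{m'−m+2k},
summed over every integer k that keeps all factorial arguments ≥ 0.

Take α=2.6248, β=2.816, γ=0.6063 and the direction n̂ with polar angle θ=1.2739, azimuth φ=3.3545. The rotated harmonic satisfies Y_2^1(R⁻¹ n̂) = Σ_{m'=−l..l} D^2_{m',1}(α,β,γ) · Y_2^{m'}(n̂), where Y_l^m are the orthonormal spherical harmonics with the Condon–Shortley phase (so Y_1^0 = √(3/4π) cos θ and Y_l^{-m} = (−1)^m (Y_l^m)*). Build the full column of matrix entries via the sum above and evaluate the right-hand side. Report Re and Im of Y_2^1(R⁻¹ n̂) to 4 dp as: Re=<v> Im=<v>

Need the full column D^2_{m',1} for m'=−2..2 at α=2.6248, β=2.8160, γ=0.6063.
cos(β/2)=0.162078, sin(β/2)=0.986778
d^2_{-2,1}: single k=3 term ⇒ +0.311468;  D = -0.021502-0.310725i
d^2_{-1,1}: k∈[2..3] ⇒ +0.076738 -0.948151 = -0.871414;  D = +0.377232-0.785530i
d^2_{0,1}: k∈[1..2] ⇒ +0.010291 -0.381468 = -0.371177;  D = -0.305019+0.211508i
d^2_{1,1}: k∈[0..1] ⇒ +0.000690 -0.076738 = -0.076048;  D = +0.075743-0.006798i
d^2_{2,1}: single k=0 term ⇒ -0.008403;  D = -0.007647-0.003482i
Y_2^{m'}(θ=1.2739,φ=3.3545) and Σ D·Y over m':
  (-0.0215-0.3107i)·(+0.3217-0.1459i)  (+0.3772-0.7855i)·(-0.2112+0.0457i)  (-0.3050+0.2115i)·(-0.2344+0.0000i)  (+0.0757-0.0068i)·(+0.2112+0.0457i)  (-0.0076-0.0035i)·(+0.3217+0.1459i)
Y_2^1(R⁻¹ n̂) = -0.010207+0.036559i

Re=-0.0102 Im=0.0366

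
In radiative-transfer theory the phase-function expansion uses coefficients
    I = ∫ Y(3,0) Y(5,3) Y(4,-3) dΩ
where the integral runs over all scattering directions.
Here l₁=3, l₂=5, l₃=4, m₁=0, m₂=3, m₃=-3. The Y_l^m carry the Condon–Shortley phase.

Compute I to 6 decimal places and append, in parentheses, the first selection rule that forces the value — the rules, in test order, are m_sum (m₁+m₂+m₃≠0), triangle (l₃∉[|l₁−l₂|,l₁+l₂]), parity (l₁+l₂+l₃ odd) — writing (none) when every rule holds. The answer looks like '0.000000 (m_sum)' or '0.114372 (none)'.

0.103862 (none)

m-sum 0 ✓  L=12 even ✓  2≤4≤8 ✓
Π(2lᵢ+1) = 7×11×9 = 693
triangle coeff Δ(3,5,4) = 1/180180
Σ_t [1,3]: t=1:−1/576 t=2:+1/144 t=3:−1/576 = 1/288
(3j)²=20/1001 [(3 5 4; 0 0 0)], sign=+1
Σ_t [2,3]: t=2:+1/2880 t=3:−1/1440 = -1/2880
(3j)²=7/715 [(3 5 4; 0 3 -3)], sign=+1
⇒ 4πI² = 252/1859
I = (+1)√(252/1859/(4π)) = 0.10386175
No selection rule forces the value: the integral is nonzero (none).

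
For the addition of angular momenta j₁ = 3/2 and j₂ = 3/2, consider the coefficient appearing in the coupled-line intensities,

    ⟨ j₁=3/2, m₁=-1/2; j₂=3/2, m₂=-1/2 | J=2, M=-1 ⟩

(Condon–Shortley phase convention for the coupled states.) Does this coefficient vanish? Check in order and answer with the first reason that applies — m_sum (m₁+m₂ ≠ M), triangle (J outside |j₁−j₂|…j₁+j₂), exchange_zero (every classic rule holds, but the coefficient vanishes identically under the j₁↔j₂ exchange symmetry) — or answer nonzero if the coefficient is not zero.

exchange_zero

m-sum: m₁+m₂ = -1/2+(-1/2) = -1, M = -1  ✓
triangle: |j₁−j₂| = 0 ≤ J = 2 ≤ j₁+j₂ = 3  ✓
exchange: j₁=j₂ and m₁=m₂, and (−1)^(j₁+j₂−J) = (−1)^1 = −1 forces ⟨j₁m₁;j₂m₂|JM⟩ = −⟨j₂m₂;j₁m₁|JM⟩ = −⟨j₁m₁;j₂m₂|JM⟩ ⇒ the coefficient vanishes identically
Racah sum check: Σ_k collapses to 0 ⇒ CG = 0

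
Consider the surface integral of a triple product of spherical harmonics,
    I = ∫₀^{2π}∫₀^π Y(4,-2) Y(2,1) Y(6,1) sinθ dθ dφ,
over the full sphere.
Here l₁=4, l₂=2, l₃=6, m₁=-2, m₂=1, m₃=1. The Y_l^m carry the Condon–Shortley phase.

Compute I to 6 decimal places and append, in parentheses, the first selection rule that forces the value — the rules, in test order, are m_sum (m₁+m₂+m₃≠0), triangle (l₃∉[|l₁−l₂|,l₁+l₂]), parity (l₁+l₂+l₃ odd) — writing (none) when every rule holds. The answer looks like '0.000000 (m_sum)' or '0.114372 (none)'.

-0.133065 (none)

m-sum 0 ✓  L=12 even ✓  2≤6≤6 ✓
Π(2lᵢ+1) = 9×5×13 = 585
triangle coeff Δ(4,2,6) = 1/6435
Σ_t [0,0]: t=0:+1/2304 = 1/2304
(3j)²=5/143 [(4 2 6; 0 0 0)], sign=+1
Σ_t [0,0]: t=0:+1/8640 = 1/8640
(3j)²=14/1287 [(4 2 6; -2 1 1)], sign=-1
⇒ 4πI² = 350/1573
I = (-1)√(350/1573/(4π)) = -0.13306527
No selection rule forces the value: the integral is nonzero (none).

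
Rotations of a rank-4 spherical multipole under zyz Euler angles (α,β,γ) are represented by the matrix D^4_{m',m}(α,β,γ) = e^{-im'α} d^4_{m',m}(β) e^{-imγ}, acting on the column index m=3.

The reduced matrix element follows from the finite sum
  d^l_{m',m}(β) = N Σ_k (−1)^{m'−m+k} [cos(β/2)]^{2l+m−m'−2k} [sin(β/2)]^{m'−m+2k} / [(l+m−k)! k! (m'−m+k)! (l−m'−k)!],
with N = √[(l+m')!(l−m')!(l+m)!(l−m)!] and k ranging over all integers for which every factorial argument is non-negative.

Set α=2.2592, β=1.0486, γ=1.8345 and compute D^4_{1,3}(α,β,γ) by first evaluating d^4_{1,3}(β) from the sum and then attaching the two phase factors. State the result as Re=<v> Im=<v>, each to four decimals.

First d^4_{1,3}(β=1.0486), then the phase factors e^{-i(1)α} and e^{-i(3)γ}:
With c≡cos(β/2)=0.865675 and s≡sin(β/2)=0.500607, N=[120·6·5040·1]^{1/2}=1904.940944
k: max(0,(3)−(1))=2 … min(4+(3),4−(1))=3
  k=2: (−1)^0·1904.9409/(240)·0.8657^6·0.5006^2 = +0.837129
  k=3: (−1)^1·1904.9409/(144)·0.8657^4·0.5006^4 = -0.466580
d^4_{1,3}(1.0486) = +0.837129 -0.466580 = +0.370549
D = (-0.635305-0.772261i)·(+0.370549)·(+0.711135+0.703056i) = +0.033777-0.369007i

Re=0.0338 Im=-0.3690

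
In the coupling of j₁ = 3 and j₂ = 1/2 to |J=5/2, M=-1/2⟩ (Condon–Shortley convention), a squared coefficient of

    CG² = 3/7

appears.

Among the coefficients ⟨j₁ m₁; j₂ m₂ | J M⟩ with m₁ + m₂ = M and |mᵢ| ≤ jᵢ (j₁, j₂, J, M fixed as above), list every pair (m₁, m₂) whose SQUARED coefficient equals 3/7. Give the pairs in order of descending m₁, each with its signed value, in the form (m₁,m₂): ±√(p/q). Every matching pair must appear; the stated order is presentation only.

Admissible pairs with m₁+m₂ = M = -1/2: (-1,1/2), (0,-1/2)
  (m₁,m₂)=(0,-1/2): CG² = 3/7, CG = +√(3/7)   ← matches the target
  (m₁,m₂)=(-1,1/2): CG² = 4/7, CG = −√(4/7)
Pairs with CG² = 3/7: (0,-1/2): +√(3/7)

(0,-1/2): +√(3/7)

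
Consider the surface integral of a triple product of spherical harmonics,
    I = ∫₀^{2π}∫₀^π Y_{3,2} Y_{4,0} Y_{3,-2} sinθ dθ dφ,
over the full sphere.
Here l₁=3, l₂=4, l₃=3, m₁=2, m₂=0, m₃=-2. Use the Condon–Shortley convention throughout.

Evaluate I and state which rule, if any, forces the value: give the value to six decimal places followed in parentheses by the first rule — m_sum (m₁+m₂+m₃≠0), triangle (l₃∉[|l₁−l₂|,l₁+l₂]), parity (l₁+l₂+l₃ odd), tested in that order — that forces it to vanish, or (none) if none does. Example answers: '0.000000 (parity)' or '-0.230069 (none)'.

Checks pass: Σm=0; 10 even; l₃=3∈[1,7].
(2·3+1)(2·4+1)(2·3+1) = 441
Δ: 4! 2! 4! / 11! → 1/34650
sum: t=1:−1/72 t=2:+1/16 t=3:−1/72 = 5/144
3j²(3 4 3; 0 0 0) = Δ·Π!·Σ² = 2/77  (sign -1)
sum: t=0:+1/576 t=1:−1/72 = -7/576
3j²(3 4 3; 2 0 -2) = Δ·Π!·Σ² = 7/198  (sign +1)
combine: 4πI² = 441·2/77·7/198 = 49/121
take √, sign -1: I = -0.17951487
No selection rule forces the value: the integral is nonzero (none).

-0.179515 (none)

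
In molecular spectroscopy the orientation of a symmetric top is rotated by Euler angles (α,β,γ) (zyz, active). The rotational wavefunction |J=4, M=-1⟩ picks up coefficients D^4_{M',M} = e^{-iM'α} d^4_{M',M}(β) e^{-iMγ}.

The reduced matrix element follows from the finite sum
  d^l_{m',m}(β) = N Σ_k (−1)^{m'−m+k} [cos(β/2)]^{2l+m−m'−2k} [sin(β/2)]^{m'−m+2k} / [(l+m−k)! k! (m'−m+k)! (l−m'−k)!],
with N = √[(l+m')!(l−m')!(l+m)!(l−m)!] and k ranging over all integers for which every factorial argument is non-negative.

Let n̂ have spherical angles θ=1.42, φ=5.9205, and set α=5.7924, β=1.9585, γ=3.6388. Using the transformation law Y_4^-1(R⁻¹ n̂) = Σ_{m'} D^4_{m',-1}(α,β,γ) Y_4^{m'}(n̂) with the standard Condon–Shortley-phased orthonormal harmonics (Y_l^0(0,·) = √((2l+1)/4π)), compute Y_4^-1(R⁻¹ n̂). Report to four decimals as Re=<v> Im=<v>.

Need the full column D^4_{m',-1} for m'=−4..4 at α=5.7924, β=1.9585, γ=3.6388.
cos(β/2)=0.557645, sin(β/2)=0.830079
d^4_{-4,-1}: single k=3 term ⇒ +0.230804;  D = -0.024158+0.229536i
d^4_{-3,-1}: k∈[2..3] ⇒ +0.164459 -0.607337 = -0.442878;  D = +0.248474-0.366608i
d^4_{-2,-1}: k∈[1..3] ⇒ +0.059056 -0.654267 +0.966467 = +0.371256;  D = -0.328551+0.172873i
d^4_{-1,-1}: k∈[0..3] ⇒ +0.009351 -0.310798 +1.377310 -1.017264 = +0.058599;  D = -0.058598-0.000376i
d^4_{0,-1}: k∈[0..3] ⇒ -0.062250 +0.827590 -1.833743 +0.677190 = -0.391213;  D = +0.343844+0.186598i
d^4_{1,-1}: k∈[0..3] ⇒ +0.207199 -1.377310 +1.525896 -0.225402 = +0.130383;  D = -0.071759-0.108860i
d^4_{2,-1}: k∈[0..2] ⇒ -0.436178 +1.449701 -0.642439 = +0.371084;  D = -0.034098-0.369514i
d^4_{3,-1}: k∈[0..1] ⇒ +0.607337 -0.807428 = -0.200092;  D = -0.077692+0.184393i
d^4_{4,-1}: single k=0 term ⇒ -0.511406;  D = -0.397255+0.322063i
Y_4^{m'}(θ=1.42,φ=5.9205) and Σ D·Y over m':
  (-0.0242+0.2295i)·(+0.0506+0.4197i)  (+0.2485-0.3666i)·(+0.0843+0.1609i)  (-0.3286+0.1729i)·(-0.2060-0.1827i)  (-0.0586-0.0004i)·(-0.1867-0.0708i)  (+0.3438+0.1866i)·(+0.2476+0.0000i)  (-0.0718-0.1089i)·(+0.1867-0.0708i)  (-0.0341-0.3695i)·(-0.2060+0.1827i)  (-0.0777+0.1844i)·(-0.0843+0.1609i)  (-0.3973+0.3221i)·(+0.0506-0.4197i)
Y_4^-1(R⁻¹ n̂) = +0.323060+0.295024i

Re=0.3231 Im=0.2950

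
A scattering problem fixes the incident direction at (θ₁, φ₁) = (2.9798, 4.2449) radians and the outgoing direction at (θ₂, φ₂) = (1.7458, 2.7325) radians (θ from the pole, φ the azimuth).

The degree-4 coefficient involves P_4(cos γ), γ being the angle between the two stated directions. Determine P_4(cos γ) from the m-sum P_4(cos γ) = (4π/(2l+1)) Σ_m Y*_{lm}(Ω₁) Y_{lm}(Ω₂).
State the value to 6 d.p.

0.256722

Expand P_4 via completeness: Σ_{m} conj(Y_{4,m}) at Ω₁ times Y_{4,m} at Ω₂ —
  term(m=-4) = +0.000121-0.000029i   from Y*(Ω₁)=-0.000088-0.000285i, Y(Ω₂)=-0.027266+0.415214i
  term(m=-3) = -0.000187-0.001058i   from Y*(Ω₁)=-0.005091-0.000865i, Y(Ω₂)=+0.070087+0.195938i
  term(m=-2) = +0.012819-0.001504i   from Y*(Ω₁)=-0.029993+0.040637i, Y(Ω₂)=-0.174678-0.186525i
  term(m=-1) = -0.003790-0.064830i   from Y*(Ω₁)=+0.129422+0.256376i, Y(Ω₂)=-0.207464-0.089947i
  term(m=+0) = +0.165939+0.000000i   from Y*(Ω₁)=+0.738975-0.000000i, Y(Ω₂)=+0.224553+0.000000i
  term(m=+1) = -0.003790+0.064830i   from Y*(Ω₁)=-0.129422+0.256376i, Y(Ω₂)=+0.207464-0.089947i
  term(m=+2) = +0.012819+0.001504i   from Y*(Ω₁)=-0.029993-0.040637i, Y(Ω₂)=-0.174678+0.186525i
  term(m=+3) = -0.000187+0.001058i   from Y*(Ω₁)=+0.005091-0.000865i, Y(Ω₂)=-0.070087+0.195938i
  term(m=+4) = +0.000121+0.000029i   from Y*(Ω₁)=-0.000088+0.000285i, Y(Ω₂)=-0.027266-0.415214i
Accumulated sum +0.183863-0.000000i; after 4π/(2l+1) scaling, +0.256722-0.000000i ⇒ P_4 = 0.256722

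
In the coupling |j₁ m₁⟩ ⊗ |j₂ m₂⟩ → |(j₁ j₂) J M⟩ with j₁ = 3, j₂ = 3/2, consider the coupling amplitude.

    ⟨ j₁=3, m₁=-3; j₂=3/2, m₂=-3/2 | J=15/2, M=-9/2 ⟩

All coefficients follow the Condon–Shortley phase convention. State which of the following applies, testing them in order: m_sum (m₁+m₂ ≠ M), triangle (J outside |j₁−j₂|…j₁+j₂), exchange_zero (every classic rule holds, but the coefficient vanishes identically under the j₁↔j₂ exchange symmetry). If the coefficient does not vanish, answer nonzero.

m-sum: m₁+m₂ = -3+(-3/2) = -9/2, M = -9/2  ✓
triangle: need |j₁−j₂| ≤ J ≤ j₁+j₂, i.e. J ∈ [3/2, 9/2]; J = 15/2 is outside ✗ ⇒ coefficient is 0

triangle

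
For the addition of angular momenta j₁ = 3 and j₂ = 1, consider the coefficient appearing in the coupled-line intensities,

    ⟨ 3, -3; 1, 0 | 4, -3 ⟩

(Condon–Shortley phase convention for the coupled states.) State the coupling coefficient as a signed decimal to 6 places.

triangle: 0!·6!·2!/9! = 1440/362880
(j±m)!: 0!·6!·1!·1!·1!·7! = 3628800
prefactor² = (2J+1)·Δ·N² = 129600
  k=0: +1/(0!·0!·6!·1!·0!·1!) = 1/720
Σ = 1/720  ⇒  CG² = 129600·(1/720)² = 1/4
CG = +√(1/4) = +0.500000

+√(1/4) ≈ +0.500000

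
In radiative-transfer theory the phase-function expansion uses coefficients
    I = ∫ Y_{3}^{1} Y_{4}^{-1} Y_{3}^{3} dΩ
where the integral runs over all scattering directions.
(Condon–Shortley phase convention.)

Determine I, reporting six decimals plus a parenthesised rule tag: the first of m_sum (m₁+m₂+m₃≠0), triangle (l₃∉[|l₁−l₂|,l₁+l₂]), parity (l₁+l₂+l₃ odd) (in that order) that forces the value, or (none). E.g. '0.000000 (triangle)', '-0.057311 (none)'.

0.000000 (m_sum)

m-sum = 1 − 1 + 3 = 3 ≠ 0 ⇒ I = 0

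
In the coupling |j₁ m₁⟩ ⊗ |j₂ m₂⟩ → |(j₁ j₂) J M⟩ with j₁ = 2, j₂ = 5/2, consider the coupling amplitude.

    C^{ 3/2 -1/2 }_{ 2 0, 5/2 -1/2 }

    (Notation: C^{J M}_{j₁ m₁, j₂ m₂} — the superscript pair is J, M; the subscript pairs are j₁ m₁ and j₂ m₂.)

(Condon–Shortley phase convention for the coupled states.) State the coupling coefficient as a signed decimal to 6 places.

√[4·3!1!2!/7! · 2!2!2!3!1!2!] = √(32/35)
  +(−1)^1/∏(1,2,1,1,0,1)! = -1/2  (running -1/2)
  +(−1)^2/∏(2,1,0,0,1,2)! = 1/4  (running -1/4)
⟨..|..⟩ = √(32/35)·(-1/4) = -0.239046

-0.239046  (= −√(2/35))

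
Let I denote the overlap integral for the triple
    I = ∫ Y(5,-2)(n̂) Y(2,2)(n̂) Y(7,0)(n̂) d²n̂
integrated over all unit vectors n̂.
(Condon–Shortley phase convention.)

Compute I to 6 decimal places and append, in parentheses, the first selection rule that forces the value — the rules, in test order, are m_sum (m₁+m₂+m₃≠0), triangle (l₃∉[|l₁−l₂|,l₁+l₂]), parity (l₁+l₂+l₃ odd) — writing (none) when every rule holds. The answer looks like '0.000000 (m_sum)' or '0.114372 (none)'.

Checks pass: Σm=0; 14 even; l₃=7∈[3,7].
(2·5+1)(2·2+1)(2·7+1) = 825
Δ: 0! 10! 4! / 15! → 1/15015
sum: t=0:+1/57600 = 1/57600
3j²(5 2 7; 0 0 0) = Δ·Π!·Σ² = 21/715  (sign -1)
sum: t=0:+1/725760 = 1/725760
3j²(5 2 7; -2 2 0) = Δ·Π!·Σ² = 1/429  (sign -1)
combine: 4πI² = 825·21/715·1/429 = 105/1859
take √, sign +1: I = 0.06704247
No selection rule forces the value: the integral is nonzero (none).

0.067042 (none)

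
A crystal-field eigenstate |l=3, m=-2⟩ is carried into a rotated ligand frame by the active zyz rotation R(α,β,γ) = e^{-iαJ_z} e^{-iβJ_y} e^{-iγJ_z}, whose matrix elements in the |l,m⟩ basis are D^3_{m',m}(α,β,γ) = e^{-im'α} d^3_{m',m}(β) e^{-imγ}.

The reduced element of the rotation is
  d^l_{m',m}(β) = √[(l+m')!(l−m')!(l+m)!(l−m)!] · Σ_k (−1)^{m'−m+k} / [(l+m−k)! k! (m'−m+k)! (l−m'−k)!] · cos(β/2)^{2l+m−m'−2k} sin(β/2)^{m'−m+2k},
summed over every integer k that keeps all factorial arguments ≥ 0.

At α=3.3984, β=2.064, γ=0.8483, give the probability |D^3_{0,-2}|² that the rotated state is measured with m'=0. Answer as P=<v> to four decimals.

P=0.2530

First d^3_{0,-2}(β=2.0640), then the phase factors e^{-i(0)α} and e^{-i(-2)γ}:
Half-angle: c=0.513103, s=0.858327. N=√(6·6·1·120)=65.726707
k∈{0,1} keeps every argument non-negative
  k=0: (−1)^2·65.7267/(12)·0.5131^4·0.8583^2 = +0.279695
  k=1: (−1)^3·65.7267/(12)·0.5131^2·0.8583^4 = -0.782674
d^3_{0,-2}(2.0640) = +0.279695 -0.782674 = -0.502979
|D^3_{0,-2}|² = |d^3_{0,-2}(β)|² = (-0.502979)² = 0.252988 (the z-rotation phases have unit modulus)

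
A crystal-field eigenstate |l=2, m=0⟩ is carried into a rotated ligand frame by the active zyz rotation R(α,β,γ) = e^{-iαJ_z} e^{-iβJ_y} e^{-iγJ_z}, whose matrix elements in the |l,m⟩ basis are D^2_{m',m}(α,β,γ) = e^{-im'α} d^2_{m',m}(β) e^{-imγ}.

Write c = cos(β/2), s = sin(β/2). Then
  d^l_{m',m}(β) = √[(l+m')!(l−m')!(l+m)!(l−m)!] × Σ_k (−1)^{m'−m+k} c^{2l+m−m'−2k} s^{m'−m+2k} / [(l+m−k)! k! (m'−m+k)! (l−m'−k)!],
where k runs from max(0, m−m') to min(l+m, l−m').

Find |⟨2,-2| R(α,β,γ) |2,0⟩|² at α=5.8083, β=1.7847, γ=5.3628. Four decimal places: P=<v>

P=0.3420

First d^2_{-2,0}(β=1.7847), then the phase factors e^{-i(-2)α} and e^{-i(0)γ}:
Half-angle: c=0.627584, s=0.778549. N=√(1·24·2·2)=9.797959
The bounds max(0,m−m')=2 and min(l+m,l−m')=2 give 1 term
  k=2: (−1)^0·9.7980/(4)·0.6276^2·0.7785^2 = +0.584778
d^2_{-2,0}(1.7847) = +0.584778
|D^2_{-2,0}|² = |d^2_{-2,0}(β)|² = (+0.584778)² = 0.341966 (the z-rotation phases have unit modulus)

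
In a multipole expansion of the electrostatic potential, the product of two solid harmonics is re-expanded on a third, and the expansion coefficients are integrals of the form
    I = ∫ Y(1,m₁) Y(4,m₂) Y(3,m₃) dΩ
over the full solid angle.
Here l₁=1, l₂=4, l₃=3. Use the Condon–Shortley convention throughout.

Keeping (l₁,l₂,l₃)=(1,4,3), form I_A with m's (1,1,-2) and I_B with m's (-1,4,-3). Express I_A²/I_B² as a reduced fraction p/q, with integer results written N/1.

3/28

l's match ⇒ only the (l;m) 3-j factors differ between A and B.
A: triangle coeff Δ(1,4,3) = 1/252; Σ_t [0,0]: t=0:+1/240 = 1/240; (3j)²=1/84 [(1 4 3; 1 1 -2)], sign=-1
B: triangle coeff Δ(1,4,3) = 1/252; Σ_t [2,2]: t=2:+1/1440 = 1/1440; (3j)²=1/9 [(1 4 3; -1 4 -3)], sign=+1
I_A²/I_B² = (1/84)/(1/9) = 3/28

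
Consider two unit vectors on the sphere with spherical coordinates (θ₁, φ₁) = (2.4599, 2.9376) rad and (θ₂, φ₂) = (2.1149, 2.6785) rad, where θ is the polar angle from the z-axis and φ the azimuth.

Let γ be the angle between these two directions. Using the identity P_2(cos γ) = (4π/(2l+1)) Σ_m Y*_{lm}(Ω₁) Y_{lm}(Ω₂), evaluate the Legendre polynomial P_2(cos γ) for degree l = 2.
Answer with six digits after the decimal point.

0.778116

Addition theorem: P_2(cos γ) = (4π/5) Σ_m Y*_{lm}(Ω₁) Y_{lm}(Ω₂), m = −2…2:
  m=-2: (0.140777, -0.060849) × (0.169911, 0.226025) = (0.037673, 0.021480)  (running Σ = (0.037673, 0.021480))
  m=-1: (0.370158, -0.076575) × (0.306122, 0.152849) = (0.125018, 0.033137)  (running Σ = (0.162691, 0.054617))
  m=0: (0.255117, -0.000000) × (-0.061852, 0.000000) = (-0.015779, 0.000000)  (running Σ = (0.146912, 0.054617))
  m=1: (-0.370158, -0.076575) × (-0.306122, 0.152849) = (0.125018, -0.033137)  (running Σ = (0.271929, 0.021480))
  m=2: (0.140777, 0.060849) × (0.169911, -0.226025) = (0.037673, -0.021480)  (running Σ = (0.309602, 0.000000))
Σ over m = (0.309602, 0.000000); ×(4π/5) → (0.778116, 0.000000). Real part: 0.778116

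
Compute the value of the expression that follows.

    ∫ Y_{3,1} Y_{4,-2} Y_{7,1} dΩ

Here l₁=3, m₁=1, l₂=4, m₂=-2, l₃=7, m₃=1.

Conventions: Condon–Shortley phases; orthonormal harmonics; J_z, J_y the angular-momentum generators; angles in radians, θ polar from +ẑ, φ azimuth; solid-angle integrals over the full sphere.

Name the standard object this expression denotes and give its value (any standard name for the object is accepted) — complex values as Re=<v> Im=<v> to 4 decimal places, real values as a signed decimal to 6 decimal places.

Gaunt coefficient, -0.138088

This is a Gaunt coefficient — the integral of a triple product of spherical harmonics over the sphere.
Rules hold: Σm=0, L=14 even, 1≤7≤7.
N = 7·9·15 = 945
Δ = 0!·6!·8!/15! = 1/45045
Racah Σ t=0..0: t=0:+1/20736 = 1/20736
⇒ 3j(3 4 7; 0 0 0)² = 35/1287, sgn -1
Racah Σ t=0..0: t=0:+1/69120 = 1/69120
⇒ 3j(3 4 7; 1 -2 1)² = 4/429, sgn +1
4πI² = N·(3j₀)²·(3jₘ)² = 4900/20449
I = -1·√(0.239621/4π) = -0.13808836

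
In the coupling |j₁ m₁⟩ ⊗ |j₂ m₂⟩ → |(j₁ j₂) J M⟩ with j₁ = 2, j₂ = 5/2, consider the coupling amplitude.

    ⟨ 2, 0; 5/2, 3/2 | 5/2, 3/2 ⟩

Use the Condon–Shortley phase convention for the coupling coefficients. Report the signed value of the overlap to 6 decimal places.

−√(1/70) = -0.119523

j₁+j₂−J=2  J+j₁−j₂=2  J−j₁+j₂=3  j₁+j₂+J+1=8
(j₁±m₁, j₂±m₂, J±M) = (2,2,4,1,4,1)
P² = 288/35
sum k=1..2:
  [1] −1/6 = -1/6
  [2] +1/8 = 1/8
S = -1/24
C² = P²·S² = 1/70 ; C = -0.119523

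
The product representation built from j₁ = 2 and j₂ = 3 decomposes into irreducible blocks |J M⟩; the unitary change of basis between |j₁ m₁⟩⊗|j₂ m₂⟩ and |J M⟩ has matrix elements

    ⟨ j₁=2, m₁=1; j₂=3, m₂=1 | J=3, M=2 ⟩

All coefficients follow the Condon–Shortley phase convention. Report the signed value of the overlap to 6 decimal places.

j₁+j₂−J=2  J+j₁−j₂=2  J−j₁+j₂=4  j₁+j₂+J+1=9
(j₁±m₁, j₂±m₂, J±M) = (3,1,4,2,5,1)
P² = 64
sum k=0..1:
  [0] +1/48 = 1/48
  [1] −1/12 = -1/12
S = -1/16
C² = P²·S² = 1/4 ; C = -0.500000

−√(1/4) ≈ -0.500000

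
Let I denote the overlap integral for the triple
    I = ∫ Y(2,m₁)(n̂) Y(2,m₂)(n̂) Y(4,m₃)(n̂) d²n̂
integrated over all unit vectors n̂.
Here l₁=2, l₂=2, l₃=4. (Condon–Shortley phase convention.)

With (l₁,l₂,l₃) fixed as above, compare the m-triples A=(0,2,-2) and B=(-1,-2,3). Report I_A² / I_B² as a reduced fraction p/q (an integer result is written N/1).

3/7

Same 2,2,4: normalisation and zero-m 3j drop out of the ratio.
A: Δ: 0! 4! 4! / 9! → 1/630; sum: t=0:+1/96 = 1/96; 3j²(2 2 4; 0 2 -2) = Δ·Π!·Σ² = 1/42  (sign +1)
B: Δ: 0! 4! 4! / 9! → 1/630; sum: t=0:+1/144 = 1/144; 3j²(2 2 4; -1 -2 3) = Δ·Π!·Σ² = 1/18  (sign -1)
I_A²/I_B² = (1/42)/(1/18) = 3/7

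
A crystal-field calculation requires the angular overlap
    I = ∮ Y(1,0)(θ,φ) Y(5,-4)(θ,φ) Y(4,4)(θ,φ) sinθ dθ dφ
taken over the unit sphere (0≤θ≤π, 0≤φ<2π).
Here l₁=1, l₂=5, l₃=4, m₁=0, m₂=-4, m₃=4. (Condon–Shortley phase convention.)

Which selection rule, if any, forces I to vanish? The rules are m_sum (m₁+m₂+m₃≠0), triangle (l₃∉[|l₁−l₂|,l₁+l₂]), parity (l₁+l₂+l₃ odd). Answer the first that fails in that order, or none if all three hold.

m₁+m₂+m₃ = 0 − 4 + 4 = 0  ✓
triangle: |1−5|=4 ≤ l₃=4 ≤ 1+5=6  ✓
parity: l₁+l₂+l₃ = 10 is even  ✓

none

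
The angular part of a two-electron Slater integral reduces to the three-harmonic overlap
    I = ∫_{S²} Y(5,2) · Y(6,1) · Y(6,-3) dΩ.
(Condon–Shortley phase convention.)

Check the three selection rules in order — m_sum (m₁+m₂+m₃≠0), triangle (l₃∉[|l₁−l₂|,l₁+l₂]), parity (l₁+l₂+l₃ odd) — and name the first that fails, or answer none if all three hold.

parity

Σmᵢ = 0  ✓
l₃∈[|l₁−l₂|,l₁+l₂]=[1,11], have l₃=6  ✓
Σlᵢ = 17 ⇒ odd  ✗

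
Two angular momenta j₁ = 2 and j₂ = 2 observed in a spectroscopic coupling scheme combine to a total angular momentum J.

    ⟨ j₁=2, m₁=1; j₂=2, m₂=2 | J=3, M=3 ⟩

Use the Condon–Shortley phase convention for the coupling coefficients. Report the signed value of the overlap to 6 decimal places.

-0.707107

j₁+j₂−J=1  J+j₁−j₂=3  J−j₁+j₂=3  j₁+j₂+J+1=8
(j₁±m₁, j₂±m₂, J±M) = (3,1,4,0,6,0)
P² = 648
sum k=1..1:
  [1] −1/36 = -1/36
S = -1/36
C² = P²·S² = 1/2 ; C = -0.707107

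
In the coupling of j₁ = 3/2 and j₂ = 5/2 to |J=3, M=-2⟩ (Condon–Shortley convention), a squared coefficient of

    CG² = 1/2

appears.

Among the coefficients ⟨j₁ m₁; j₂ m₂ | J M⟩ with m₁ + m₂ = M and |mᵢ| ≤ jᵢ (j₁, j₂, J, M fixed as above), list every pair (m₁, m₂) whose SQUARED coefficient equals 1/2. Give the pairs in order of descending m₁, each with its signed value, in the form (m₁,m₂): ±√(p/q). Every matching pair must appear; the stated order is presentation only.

Admissible pairs with m₁+m₂ = M = -2: (-3/2,-1/2), (-1/2,-3/2), (1/2,-5/2)
  (m₁,m₂)=(1/2,-5/2): CG² = 5/12, CG = +√(5/12)
  (m₁,m₂)=(-1/2,-3/2): CG² = 1/12, CG = +√(1/12)
  (m₁,m₂)=(-3/2,-1/2): CG² = 1/2, CG = −√(1/2)   ← matches the target
Pairs with CG² = 1/2: (-3/2,-1/2): −√(1/2)

(-3/2,-1/2): −√(1/2)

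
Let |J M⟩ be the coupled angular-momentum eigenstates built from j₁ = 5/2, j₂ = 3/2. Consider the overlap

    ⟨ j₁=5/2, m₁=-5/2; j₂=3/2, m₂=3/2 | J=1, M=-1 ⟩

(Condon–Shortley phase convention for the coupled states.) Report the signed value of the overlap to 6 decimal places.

−√(1/2) = -0.707107

j₁+j₂−J=3  J+j₁−j₂=2  J−j₁+j₂=0  j₁+j₂+J+1=6
(j₁±m₁, j₂±m₂, J±M) = (0,5,3,0,0,2)
P² = 72
sum k=3..3:
  [3] −1/12 = -1/12
S = -1/12
C² = P²·S² = 1/2 ; C = -0.707107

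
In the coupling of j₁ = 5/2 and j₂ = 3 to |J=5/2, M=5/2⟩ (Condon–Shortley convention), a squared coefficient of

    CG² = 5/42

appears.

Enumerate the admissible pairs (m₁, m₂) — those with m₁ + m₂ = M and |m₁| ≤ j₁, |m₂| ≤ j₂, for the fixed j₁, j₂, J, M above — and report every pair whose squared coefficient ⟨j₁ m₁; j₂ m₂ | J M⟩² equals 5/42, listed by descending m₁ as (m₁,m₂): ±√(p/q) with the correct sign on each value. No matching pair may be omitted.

Admissible pairs with m₁+m₂ = M = 5/2: (-1/2,3), (1/2,2), (3/2,1), (5/2,0)
  (m₁,m₂)=(5/2,0): CG² = 5/42, CG = +√(5/42)   ← matches the target
  (m₁,m₂)=(3/2,1): CG² = 2/7, CG = −√(2/7)
  (m₁,m₂)=(1/2,2): CG² = 5/14, CG = +√(5/14)
  (m₁,m₂)=(-1/2,3): CG² = 5/21, CG = −√(5/21)
Pairs with CG² = 5/42: (5/2,0): +√(5/42)

(5/2,0): +√(5/42)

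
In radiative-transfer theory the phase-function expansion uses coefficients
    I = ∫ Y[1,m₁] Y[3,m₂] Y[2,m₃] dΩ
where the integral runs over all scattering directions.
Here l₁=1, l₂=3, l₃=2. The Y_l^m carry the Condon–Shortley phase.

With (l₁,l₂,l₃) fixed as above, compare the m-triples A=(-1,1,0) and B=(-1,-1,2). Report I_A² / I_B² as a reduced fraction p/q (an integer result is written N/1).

Shared (l₁,l₂,l₃)=(1,3,2): N and (l;000)² cancel in I_A²/I_B².
A: Δ = 2!·0!·4!/7! = 1/105; Racah Σ t=2..2: t=2:+1/8 = 1/8; ⇒ 3j(1 3 2; -1 1 0)² = 2/35, sgn +1
B: Δ = 2!·0!·4!/7! = 1/105; Racah Σ t=2..2: t=2:+1/48 = 1/48; ⇒ 3j(1 3 2; -1 -1 2)² = 1/105, sgn +1
I_A²/I_B² = (2/35)/(1/105) = 6/1

6/1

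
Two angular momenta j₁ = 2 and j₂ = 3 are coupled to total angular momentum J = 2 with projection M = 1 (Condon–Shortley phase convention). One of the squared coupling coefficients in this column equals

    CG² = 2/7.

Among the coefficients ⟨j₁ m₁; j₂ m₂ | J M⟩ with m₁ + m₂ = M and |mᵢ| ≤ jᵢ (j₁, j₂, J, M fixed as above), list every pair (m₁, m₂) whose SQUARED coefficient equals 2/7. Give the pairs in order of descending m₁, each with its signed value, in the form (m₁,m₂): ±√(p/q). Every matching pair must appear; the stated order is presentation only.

(1,0): −√(2/7)

Admissible pairs with m₁+m₂ = M = 1: (-2,3), (-1,2), (0,1), (1,0), (2,-1)
  (m₁,m₂)=(2,-1): CG² = 3/14, CG = +√(3/14)
  (m₁,m₂)=(1,0): CG² = 2/7, CG = −√(2/7)   ← matches the target
  (m₁,m₂)=(0,1): CG² = 1/7, CG = +√(1/7)
  (m₁,m₂)=(-1,2): CG² = 0/1, CG = 0
  (m₁,m₂)=(-2,3): CG² = 5/14, CG = −√(5/14)
Pairs with CG² = 2/7: (1,0): −√(2/7)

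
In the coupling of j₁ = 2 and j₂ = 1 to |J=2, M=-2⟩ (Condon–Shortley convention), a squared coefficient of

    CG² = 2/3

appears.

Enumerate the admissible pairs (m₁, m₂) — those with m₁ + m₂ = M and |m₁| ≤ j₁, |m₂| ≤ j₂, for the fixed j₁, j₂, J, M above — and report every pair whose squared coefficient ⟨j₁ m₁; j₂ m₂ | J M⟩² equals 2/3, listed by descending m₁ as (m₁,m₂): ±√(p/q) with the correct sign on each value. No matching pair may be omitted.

(-2,0): −√(2/3)

Admissible pairs with m₁+m₂ = M = -2: (-2,0), (-1,-1)
  (m₁,m₂)=(-1,-1): CG² = 1/3, CG = +√(1/3)
  (m₁,m₂)=(-2,0): CG² = 2/3, CG = −√(2/3)   ← matches the target
Pairs with CG² = 2/3: (-2,0): −√(2/3)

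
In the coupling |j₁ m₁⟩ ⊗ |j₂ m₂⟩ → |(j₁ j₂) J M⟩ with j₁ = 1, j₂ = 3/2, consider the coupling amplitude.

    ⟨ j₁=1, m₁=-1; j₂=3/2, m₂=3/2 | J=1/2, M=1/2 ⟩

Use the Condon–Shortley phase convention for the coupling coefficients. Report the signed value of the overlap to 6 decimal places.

√[2·2!0!1!/4! · 0!2!3!0!1!0!] = √(2)
  +(−1)^2/∏(2,0,0,1,0,0)! = 1/2  (running 1/2)
⟨..|..⟩ = √(2)·(1/2) = +0.707107

+√(1/2) = +0.707107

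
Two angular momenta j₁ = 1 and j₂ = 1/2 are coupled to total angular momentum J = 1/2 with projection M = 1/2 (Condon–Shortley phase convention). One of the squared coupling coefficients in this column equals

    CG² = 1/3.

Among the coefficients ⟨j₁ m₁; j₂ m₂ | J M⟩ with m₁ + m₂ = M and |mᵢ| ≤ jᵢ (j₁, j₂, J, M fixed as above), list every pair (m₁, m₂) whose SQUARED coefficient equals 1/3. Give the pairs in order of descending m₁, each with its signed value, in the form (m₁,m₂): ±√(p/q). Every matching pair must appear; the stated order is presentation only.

(0,1/2): −√(1/3)

Admissible pairs with m₁+m₂ = M = 1/2: (0,1/2), (1,-1/2)
  (m₁,m₂)=(1,-1/2): CG² = 2/3, CG = +√(2/3)
  (m₁,m₂)=(0,1/2): CG² = 1/3, CG = −√(1/3)   ← matches the target
Pairs with CG² = 1/3: (0,1/2): −√(1/3)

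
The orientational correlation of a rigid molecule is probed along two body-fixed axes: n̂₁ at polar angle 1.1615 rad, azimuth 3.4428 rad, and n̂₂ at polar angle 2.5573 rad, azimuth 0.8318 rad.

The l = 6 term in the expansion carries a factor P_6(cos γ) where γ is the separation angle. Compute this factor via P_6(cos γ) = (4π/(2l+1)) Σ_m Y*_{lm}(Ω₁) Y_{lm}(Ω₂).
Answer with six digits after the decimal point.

-0.329411

Term-by-term m-sum for l=6 (normalisation 4π/13 = 0.966644):
  term(m=-6) = -0.00392 + 0.00016j   from Y*(Ω₁)=-0.06746 + 0.27998j, Y(Ω₂)=0.00374 + 0.01308j
  term(m=-5) = -0.02724 - 0.01448j   from Y*(Ω₁)=-0.02801 - 0.43186j, Y(Ω₂)=0.03746 - 0.06064j
  term(m=-4) = -0.02160 - 0.03510j   from Y*(Ω₁)=0.06712 + 0.17513j, Y(Ω₂)=-0.21598 + 0.04056j
  term(m=-3) = 0.00224 + 0.10681j   from Y*(Ω₁)=0.15579 + 0.19778j, Y(Ω₂)=0.33877 + 0.25550j
  term(m=-2) = -0.06033 + 0.10795j   from Y*(Ω₁)=-0.23106 - 0.15890j, Y(Ω₂)=-0.04087 - 0.43911j
  term(m=-1) = 0.00268 - 0.00157j   from Y*(Ω₁)=-0.15462 - 0.04803j, Y(Ω₂)=-0.01294 + 0.01420j
  term(m=+0) = -0.12446 + 0.00000j   from Y*(Ω₁)=0.29534 + 0.00000j, Y(Ω₂)=-0.42141 + 0.00000j
  term(m=+1) = 0.00268 + 0.00157j   from Y*(Ω₁)=0.15462 - 0.04803j, Y(Ω₂)=0.01294 + 0.01420j
  term(m=+2) = -0.06033 - 0.10795j   from Y*(Ω₁)=-0.23106 + 0.15890j, Y(Ω₂)=-0.04087 + 0.43911j
  term(m=+3) = 0.00224 - 0.10681j   from Y*(Ω₁)=-0.15579 + 0.19778j, Y(Ω₂)=-0.33877 + 0.25550j
  term(m=+4) = -0.02160 + 0.03510j   from Y*(Ω₁)=0.06712 - 0.17513j, Y(Ω₂)=-0.21598 - 0.04056j
  term(m=+5) = -0.02724 + 0.01448j   from Y*(Ω₁)=0.02801 - 0.43186j, Y(Ω₂)=-0.03746 - 0.06064j
  term(m=+6) = -0.00392 - 0.00016j   from Y*(Ω₁)=-0.06746 - 0.27998j, Y(Ω₂)=0.00374 - 0.01308j
Σ over m = -0.34078 + 0.00000j; ×(4π/13) → -0.32941 + 0.00000j. Real part: -0.329411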